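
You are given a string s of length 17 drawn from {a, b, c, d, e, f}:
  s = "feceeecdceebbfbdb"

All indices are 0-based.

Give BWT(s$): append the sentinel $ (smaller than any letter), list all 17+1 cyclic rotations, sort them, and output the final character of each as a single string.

rank  rotation            last
    0  $feceeecdceebbfbdb  b
    1  b$feceeecdceebbfbd  d
    2  bbfbdb$feceeecdcee  e
    3  bdb$feceeecdceebbf  f
    4  bfbdb$feceeecdceeb  b
    5  cdceebbfbdb$feceee  e
    6  ceebbfbdb$feceeecd  d
    7  ceeecdceebbfbdb$fe  e
    8  db$feceeecdceebbfb  b
    9  dceebbfbdb$feceeec  c
   10  ebbfbdb$feceeecdce  e
   11  ecdceebbfbdb$fecee  e
   12  eceeecdceebbfbdb$f  f
   13  eebbfbdb$feceeecdc  c
   14  eecdceebbfbdb$fece  e
   15  eeecdceebbfbdb$fec  c
   16  fbdb$feceeecdceebb  b
   17  feceeecdceebbfbdb$  $

bdefbedebceefcecb$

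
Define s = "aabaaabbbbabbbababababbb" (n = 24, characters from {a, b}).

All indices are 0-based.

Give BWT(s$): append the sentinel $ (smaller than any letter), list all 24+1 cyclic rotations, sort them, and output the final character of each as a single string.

bb$aabbbbbababaaabbbbaaba

rank  rotation                   last
    0  $aabaaabbbbabbbababababbb  b
    1  aaabbbbabbbababababbb$aab  b
    2  aabaaabbbbabbbababababbb$  $
    3  aabbbbabbbababababbb$aaba  a
    4  abaaabbbbabbbababababbb$a  a
    5  ababababbb$aabaaabbbbabbb  b
    6  abababbb$aabaaabbbbabbbab  b
    7  ababbb$aabaaabbbbabbbabab  b
    8  abbb$aabaaabbbbabbbababab  b
    9  abbbababababbb$aabaaabbbb  b
   10  abbbbabbbababababbb$aabaa  a
   11  b$aabaaabbbbabbbababababb  b
   12  baaabbbbabbbababababbb$aa  a
   13  bababababbb$aabaaabbbbabb  b
   14  babababbb$aabaaabbbbabbba  a
   15  bababbb$aabaaabbbbabbbaba  a
   16  babbb$aabaaabbbbabbbababa  a
   17  babbbababababbb$aabaaabbb  b
   18  bb$aabaaabbbbabbbabababab  b
   19  bbababababbb$aabaaabbbbab  b
   20  bbabbbababababbb$aabaaabb  b
   21  bbb$aabaaabbbbabbbabababa  a
   22  bbbababababbb$aabaaabbbba  a
   23  bbbabbbababababbb$aabaaab  b
   24  bbbbabbbababababbb$aabaaa  a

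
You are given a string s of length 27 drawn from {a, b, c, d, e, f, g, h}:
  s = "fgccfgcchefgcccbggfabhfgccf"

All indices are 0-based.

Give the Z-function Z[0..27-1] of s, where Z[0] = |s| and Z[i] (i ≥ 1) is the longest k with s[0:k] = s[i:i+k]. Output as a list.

[27, 0, 0, 0, 4, 0, 0, 0, 0, 0, 4, 0, 0, 0, 0, 0, 0, 0, 1, 0, 0, 0, 5, 0, 0, 0, 1]

Z[0]=27
i=1: i≥r, start 0; Z[1]=0
i=2: i≥r, start 0; Z[2]=0
i=3: i≥r, start 0; Z[3]=0
i=4: i≥r, start 0; Z[4]=4 scan→box=[4,8)
i=5: min(r-i=3, Z[1]=0)=0; Z[5]=0
i=6: min(r-i=2, Z[2]=0)=0; Z[6]=0
i=7: min(r-i=1, Z[3]=0)=0; Z[7]=0
i=8: i≥r, start 0; Z[8]=0
i=9: i≥r, start 0; Z[9]=0
i=10: i≥r, start 0; Z[10]=4 scan→box=[10,14)
i=11: min(r-i=3, Z[1]=0)=0; Z[11]=0
i=12: min(r-i=2, Z[2]=0)=0; Z[12]=0
i=13: min(r-i=1, Z[3]=0)=0; Z[13]=0
i=14: i≥r, start 0; Z[14]=0
i=15: i≥r, start 0; Z[15]=0
i=16: i≥r, start 0; Z[16]=0
i=17: i≥r, start 0; Z[17]=0
i=18: i≥r, start 0; Z[18]=1 scan→box=[18,19)
i=19: i≥r, start 0; Z[19]=0
i=20: i≥r, start 0; Z[20]=0
i=21: i≥r, start 0; Z[21]=0
i=22: i≥r, start 0; Z[22]=5 scan→box=[22,27)
i=23: min(r-i=4, Z[1]=0)=0; Z[23]=0
i=24: min(r-i=3, Z[2]=0)=0; Z[24]=0
i=25: min(r-i=2, Z[3]=0)=0; Z[25]=0
i=26: min(r-i=1, Z[4]=4)=1; Z[26]=1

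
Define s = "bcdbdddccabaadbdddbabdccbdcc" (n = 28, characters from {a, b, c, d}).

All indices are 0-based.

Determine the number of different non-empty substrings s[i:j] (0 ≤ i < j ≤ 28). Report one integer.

358

rank | idx | suffix
   0 |  11 | aadbdddbabdccbdcc
   1 |   9 | abaadbdddbabdccbdcc
   2 |  19 | abdccbdcc
   3 |  12 | adbdddbabdccbdcc
   4 |  10 | baadbdddbabdccbdcc
   5 |  18 | babdccbdcc
   6 |   0 | bcdbdddccabaadbdddbabdccbdcc
   7 |  24 | bdcc
   8 |  20 | bdccbdcc
   9 |  14 | bdddbabdccbdcc
  10 |   3 | bdddccabaadbdddbabdccbdcc
  11 |  27 | c
  12 |   8 | cabaadbdddbabdccbdcc
  13 |  23 | cbdcc
  14 |  26 | cc
  15 |   7 | ccabaadbdddbabdccbdcc
  16 |  22 | ccbdcc
  17 |   1 | cdbdddccabaadbdddbabdccbdcc
  18 |  17 | dbabdccbdcc
  19 |  13 | dbdddbabdccbdcc
  20 |   2 | dbdddccabaadbdddbabdccbdcc
  21 |  25 | dcc
  22 |   6 | dccabaadbdddbabdccbdcc
  23 |  21 | dccbdcc
  24 |  16 | ddbabdccbdcc
  25 |   5 | ddccabaadbdddbabdccbdcc
  26 |  15 | dddbabdccbdcc
  27 |   4 | dddccabaadbdddbabdccbdcc

SA = [11, 9, 19, 12, 10, 18, 0, 24, 20, 14, 3, 27, 8, 23, 26, 7, 22, 1, 17, 13, 2, 25, 6, 21, 16, 5, 15, 4]
i: (SA[i-1],SA[i]) lcp shared
  1: (11,9) 1 'a'
  2: (9,19) 2 'ab'
  3: (19,12) 1 'a'
  4: (12,10) 0 ''
  5: (10,18) 2 'ba'
  6: (18,0) 1 'b'
  7: (0,24) 1 'b'
  8: (24,20) 4 'bdcc'
  9: (20,14) 2 'bd'
  10: (14,3) 4 'bddd'
  11: (3,27) 0 ''
  12: (27,8) 1 'c'
  13: (8,23) 1 'c'
  14: (23,26) 1 'c'
  15: (26,7) 2 'cc'
  16: (7,22) 2 'cc'
  17: (22,1) 1 'c'
  18: (1,17) 0 ''
  19: (17,13) 2 'db'
  20: (13,2) 5 'dbddd'
  21: (2,25) 1 'd'
  22: (25,6) 3 'dcc'
  23: (6,21) 3 'dcc'
  24: (21,16) 1 'd'
  25: (16,5) 2 'dd'
  26: (5,15) 2 'dd'
  27: (15,4) 3 'ddd'

n(n+1)/2 = 28·29/2 = 406
Σ LCP = 0 + 1 + 2 + 1 + 0 + 2 + 1 + 1 + 4 + 2 + 4 + 0 + 1 + 1 + 1 + 2 + 2 + 1 + 0 + 2 + 5 + 1 + 3 + 3 + 1 + 2 + 2 + 3 = 48
distinct = 406 − 48 = 358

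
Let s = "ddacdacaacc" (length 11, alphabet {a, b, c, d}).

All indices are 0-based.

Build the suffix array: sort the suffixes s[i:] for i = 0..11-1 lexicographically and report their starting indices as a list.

[7, 5, 8, 2, 10, 6, 9, 3, 4, 1, 0]

rank | idx | suffix
   0 |   7 | aacc
   1 |   5 | acaacc
   2 |   8 | acc
   3 |   2 | acdacaacc
   4 |  10 | c
   5 |   6 | caacc
   6 |   9 | cc
   7 |   3 | cdacaacc
   8 |   4 | dacaacc
   9 |   1 | dacdacaacc
  10 |   0 | ddacdacaacc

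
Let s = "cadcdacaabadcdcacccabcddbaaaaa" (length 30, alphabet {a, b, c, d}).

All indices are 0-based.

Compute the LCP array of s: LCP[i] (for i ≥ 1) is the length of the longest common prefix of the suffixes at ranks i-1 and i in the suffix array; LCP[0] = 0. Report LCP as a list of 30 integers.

sorted suffixes:
  #0 SA[0]=29  'a'
  #1 SA[1]=28  'aa'
  #2 SA[2]=27  'aaa'
  #3 SA[3]=26  'aaaa'
  #4 SA[4]=25  'aaaaa'
  #5 SA[5]=7  'aabadcdcacccabcddbaaaaa'
  #6 SA[6]=8  'abadcdcacccabcddbaaaaa'
  #7 SA[7]=19  'abcddbaaaaa'
  #8 SA[8]=5  'acaabadcdcacccabcddbaaaaa'
  #9 SA[9]=15  'acccabcddbaaaaa'
  #10 SA[10]=1  'adcdacaabadcdcacccabcddbaaaaa'
  #11 SA[11]=10  'adcdcacccabcddbaaaaa'
  #12 SA[12]=24  'baaaaa'
  #13 SA[13]=9  'badcdcacccabcddbaaaaa'
  #14 SA[14]=20  'bcddbaaaaa'
  #15 SA[15]=6  'caabadcdcacccabcddbaaaaa'
  #16 SA[16]=18  'cabcddbaaaaa'
  #17 SA[17]=14  'cacccabcddbaaaaa'
  #18 SA[18]=0  'cadcdacaabadcdcacccabcddbaaaaa'
  #19 SA[19]=17  'ccabcddbaaaaa'
  #20 SA[20]=16  'cccabcddbaaaaa'
  #21 SA[21]=3  'cdacaabadcdcacccabcddbaaaaa'
  #22 SA[22]=12  'cdcacccabcddbaaaaa'
  #23 SA[23]=21  'cddbaaaaa'
  #24 SA[24]=4  'dacaabadcdcacccabcddbaaaaa'
  #25 SA[25]=23  'dbaaaaa'
  #26 SA[26]=13  'dcacccabcddbaaaaa'
  #27 SA[27]=2  'dcdacaabadcdcacccabcddbaaaaa'
  #28 SA[28]=11  'dcdcacccabcddbaaaaa'
  #29 SA[29]=22  'ddbaaaaa'

SA = [29, 28, 27, 26, 25, 7, 8, 19, 5, 15, 1, 10, 24, 9, 20, 6, 18, 14, 0, 17, 16, 3, 12, 21, 4, 23, 13, 2, 11, 22]
rank  pair      lcp
   1  s[29:],s[28:]  1  'a'
   2  s[28:],s[27:]  2  'aa'
   3  s[27:],s[26:]  3  'aaa'
   4  s[26:],s[25:]  4  'aaaa'
   5  s[25:],s[7:]  2  'aa'
   6  s[7:],s[8:]  1  'a'
   7  s[8:],s[19:]  2  'ab'
   8  s[19:],s[5:]  1  'a'
   9  s[5:],s[15:]  2  'ac'
  10  s[15:],s[1:]  1  'a'
  11  s[1:],s[10:]  4  'adcd'
  12  s[10:],s[24:]  0  ''
  13  s[24:],s[9:]  2  'ba'
  14  s[9:],s[20:]  1  'b'
  15  s[20:],s[6:]  0  ''
  16  s[6:],s[18:]  2  'ca'
  17  s[18:],s[14:]  2  'ca'
  18  s[14:],s[0:]  2  'ca'
  19  s[0:],s[17:]  1  'c'
  20  s[17:],s[16:]  2  'cc'
  21  s[16:],s[3:]  1  'c'
  22  s[3:],s[12:]  2  'cd'
  23  s[12:],s[21:]  2  'cd'
  24  s[21:],s[4:]  0  ''
  25  s[4:],s[23:]  1  'd'
  26  s[23:],s[13:]  1  'd'
  27  s[13:],s[2:]  2  'dc'
  28  s[2:],s[11:]  3  'dcd'
  29  s[11:],s[22:]  1  'd'

[0, 1, 2, 3, 4, 2, 1, 2, 1, 2, 1, 4, 0, 2, 1, 0, 2, 2, 2, 1, 2, 1, 2, 2, 0, 1, 1, 2, 3, 1]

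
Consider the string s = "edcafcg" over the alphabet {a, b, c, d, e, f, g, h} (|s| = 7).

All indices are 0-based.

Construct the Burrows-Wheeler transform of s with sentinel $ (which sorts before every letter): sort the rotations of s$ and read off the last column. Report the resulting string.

rank  rotation  last
    0  $edcafcg  g
    1  afcg$edc  c
    2  cafcg$ed  d
    3  cg$edcaf  f
    4  dcafcg$e  e
    5  edcafcg$  $
    6  fcg$edca  a
    7  g$edcafc  c

gcdfe$ac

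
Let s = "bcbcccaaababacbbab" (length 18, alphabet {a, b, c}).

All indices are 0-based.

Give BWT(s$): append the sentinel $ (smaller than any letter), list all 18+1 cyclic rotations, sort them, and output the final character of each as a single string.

rank  rotation             last
    0  $bcbcccaaababacbbab  b
    1  aaababacbbab$bcbccc  c
    2  aababacbbab$bcbccca  a
    3  ab$bcbcccaaababacbb  b
    4  ababacbbab$bcbcccaa  a
    5  abacbbab$bcbcccaaab  b
    6  acbbab$bcbcccaaabab  b
    7  b$bcbcccaaababacbba  a
    8  bab$bcbcccaaababacb  b
    9  babacbbab$bcbcccaaa  a
   10  bacbbab$bcbcccaaaba  a
   11  bbab$bcbcccaaababac  c
   12  bcbcccaaababacbbab$  $
   13  bcccaaababacbbab$bc  c
   14  caaababacbbab$bcbcc  c
   15  cbbab$bcbcccaaababa  a
   16  cbcccaaababacbbab$b  b
   17  ccaaababacbbab$bcbc  c
   18  cccaaababacbbab$bcb  b

bcababbabaac$ccabcb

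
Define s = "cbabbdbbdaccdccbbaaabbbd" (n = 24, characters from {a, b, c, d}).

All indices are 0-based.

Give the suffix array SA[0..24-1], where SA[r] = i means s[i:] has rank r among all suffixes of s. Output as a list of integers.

rank→(start, suffix):
  0 → (17, 'aaabbbd')
  1 → (18, 'aabbbd')
  2 → (19, 'abbbd')
  3 → (2, 'abbdbbdaccdccbbaaabbbd')
  4 → (9, 'accdccbbaaabbbd')
  5 → (16, 'baaabbbd')
  6 → (1, 'babbdbbdaccdccbbaaabbbd')
  7 → (15, 'bbaaabbbd')
  8 → (20, 'bbbd')
  9 → (21, 'bbd')
  10 → (6, 'bbdaccdccbbaaabbbd')
  11 → (3, 'bbdbbdaccdccbbaaabbbd')
  12 → (22, 'bd')
  13 → (7, 'bdaccdccbbaaabbbd')
  14 → (4, 'bdbbdaccdccbbaaabbbd')
  15 → (0, 'cbabbdbbdaccdccbbaaabbbd')
  16 → (14, 'cbbaaabbbd')
  17 → (13, 'ccbbaaabbbd')
  18 → (10, 'ccdccbbaaabbbd')
  19 → (11, 'cdccbbaaabbbd')
  20 → (23, 'd')
  21 → (8, 'daccdccbbaaabbbd')
  22 → (5, 'dbbdaccdccbbaaabbbd')
  23 → (12, 'dccbbaaabbbd')

[17, 18, 19, 2, 9, 16, 1, 15, 20, 21, 6, 3, 22, 7, 4, 0, 14, 13, 10, 11, 23, 8, 5, 12]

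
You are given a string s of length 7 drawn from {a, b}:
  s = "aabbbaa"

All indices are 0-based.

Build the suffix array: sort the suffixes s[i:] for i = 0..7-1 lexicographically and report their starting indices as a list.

sorted suffixes:
  #0 SA[0]=6  'a'
  #1 SA[1]=5  'aa'
  #2 SA[2]=0  'aabbbaa'
  #3 SA[3]=1  'abbbaa'
  #4 SA[4]=4  'baa'
  #5 SA[5]=3  'bbaa'
  #6 SA[6]=2  'bbbaa'

[6, 5, 0, 1, 4, 3, 2]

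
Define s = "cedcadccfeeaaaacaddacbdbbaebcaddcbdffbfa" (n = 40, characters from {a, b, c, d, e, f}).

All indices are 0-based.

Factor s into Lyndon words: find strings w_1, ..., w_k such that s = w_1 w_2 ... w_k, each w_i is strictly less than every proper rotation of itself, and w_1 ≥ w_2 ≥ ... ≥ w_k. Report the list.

emit factor 1: 'ced' (i=0, period=3)
emit factor 2: 'c' (i=3, period=1)
emit factor 3: 'adccfee' (i=4, period=7)
emit factor 4: 'aaaacaddacbdbbaebcaddcbdffbf' (i=11, period=28)
emit factor 5: 'a' (i=39, period=1)

["ced", "c", "adccfee", "aaaacaddacbdbbaebcaddcbdffbf", "a"]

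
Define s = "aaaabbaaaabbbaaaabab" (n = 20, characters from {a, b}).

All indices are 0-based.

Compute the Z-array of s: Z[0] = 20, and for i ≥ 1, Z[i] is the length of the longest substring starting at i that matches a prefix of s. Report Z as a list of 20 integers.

[20, 3, 2, 1, 0, 0, 6, 3, 2, 1, 0, 0, 0, 5, 3, 2, 1, 0, 1, 0]

Z[0]=20
i=1: i≥r, start 0; Z[1]=3 extend→box=[1,4)
i=2: min(r-i=2, Z[1]=3)=2; Z[2]=2
i=3: min(r-i=1, Z[2]=2)=1; Z[3]=1
i=4: i≥r, start 0; Z[4]=0
i=5: i≥r, start 0; Z[5]=0
i=6: i≥r, start 0; Z[6]=6 extend→box=[6,12)
i=7: min(r-i=5, Z[1]=3)=3; Z[7]=3
i=8: min(r-i=4, Z[2]=2)=2; Z[8]=2
i=9: min(r-i=3, Z[3]=1)=1; Z[9]=1
i=10: min(r-i=2, Z[4]=0)=0; Z[10]=0
i=11: min(r-i=1, Z[5]=0)=0; Z[11]=0
i=12: i≥r, start 0; Z[12]=0
i=13: i≥r, start 0; Z[13]=5 extend→box=[13,18)
i=14: min(r-i=4, Z[1]=3)=3; Z[14]=3
i=15: min(r-i=3, Z[2]=2)=2; Z[15]=2
i=16: min(r-i=2, Z[3]=1)=1; Z[16]=1
i=17: min(r-i=1, Z[4]=0)=0; Z[17]=0
i=18: i≥r, start 0; Z[18]=1 extend→box=[18,19)
i=19: i≥r, start 0; Z[19]=0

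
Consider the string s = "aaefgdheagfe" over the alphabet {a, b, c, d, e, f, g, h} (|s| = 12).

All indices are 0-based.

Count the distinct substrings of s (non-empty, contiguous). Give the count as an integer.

rank→(start, suffix):
  0 → (0, 'aaefgdheagfe')
  1 → (1, 'aefgdheagfe')
  2 → (8, 'agfe')
  3 → (5, 'dheagfe')
  4 → (11, 'e')
  5 → (7, 'eagfe')
  6 → (2, 'efgdheagfe')
  7 → (10, 'fe')
  8 → (3, 'fgdheagfe')
  9 → (4, 'gdheagfe')
  10 → (9, 'gfe')
  11 → (6, 'heagfe')

SA = [0, 1, 8, 5, 11, 7, 2, 10, 3, 4, 9, 6]
i: (SA[i-1],SA[i]) lcp shared
  1: (0,1) 1 'a'
  2: (1,8) 1 'a'
  3: (8,5) 0 ''
  4: (5,11) 0 ''
  5: (11,7) 1 'e'
  6: (7,2) 1 'e'
  7: (2,10) 0 ''
  8: (10,3) 1 'f'
  9: (3,4) 0 ''
  10: (4,9) 1 'g'
  11: (9,6) 0 ''

n(n+1)/2 = 12·13/2 = 78
Σ LCP = 0 + 1 + 1 + 0 + 0 + 1 + 1 + 0 + 1 + 0 + 1 + 0 = 6
distinct = 78 − 6 = 72

72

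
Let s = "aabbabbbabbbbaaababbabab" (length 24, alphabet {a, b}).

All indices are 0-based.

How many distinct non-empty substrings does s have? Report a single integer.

rank | idx | suffix
   0 |  13 | aaababbabab
   1 |  14 | aababbabab
   2 |   0 | aabbabbbabbbbaaababbabab
   3 |  22 | ab
   4 |  20 | abab
   5 |  15 | ababbabab
   6 |  17 | abbabab
   7 |   1 | abbabbbabbbbaaababbabab
   8 |   4 | abbbabbbbaaababbabab
   9 |   8 | abbbbaaababbabab
  10 |  23 | b
  11 |  12 | baaababbabab
  12 |  21 | bab
  13 |  19 | babab
  14 |  16 | babbabab
  15 |   3 | babbbabbbbaaababbabab
  16 |   7 | babbbbaaababbabab
  17 |  11 | bbaaababbabab
  18 |  18 | bbabab
  19 |   2 | bbabbbabbbbaaababbabab
  20 |   6 | bbabbbbaaababbabab
  21 |  10 | bbbaaababbabab
  22 |   5 | bbbabbbbaaababbabab
  23 |   9 | bbbbaaababbabab

SA = [13, 14, 0, 22, 20, 15, 17, 1, 4, 8, 23, 12, 21, 19, 16, 3, 7, 11, 18, 2, 6, 10, 5, 9]
rank  pair      lcp
   1  s[13:],s[14:]  2  'aa'
   2  s[14:],s[0:]  3  'aab'
   3  s[0:],s[22:]  1  'a'
   4  s[22:],s[20:]  2  'ab'
   5  s[20:],s[15:]  4  'abab'
   6  s[15:],s[17:]  2  'ab'
   7  s[17:],s[1:]  5  'abbab'
   8  s[1:],s[4:]  3  'abb'
   9  s[4:],s[8:]  4  'abbb'
  10  s[8:],s[23:]  0  ''
  11  s[23:],s[12:]  1  'b'
  12  s[12:],s[21:]  2  'ba'
  13  s[21:],s[19:]  3  'bab'
  14  s[19:],s[16:]  3  'bab'
  15  s[16:],s[3:]  4  'babb'
  16  s[3:],s[7:]  5  'babbb'
  17  s[7:],s[11:]  1  'b'
  18  s[11:],s[18:]  3  'bba'
  19  s[18:],s[2:]  4  'bbab'
  20  s[2:],s[6:]  6  'bbabbb'
  21  s[6:],s[10:]  2  'bb'
  22  s[10:],s[5:]  4  'bbba'
  23  s[5:],s[9:]  3  'bbb'

n(n+1)/2 = 24·25/2 = 300
Σ LCP = 0 + 2 + 3 + 1 + 2 + 4 + 2 + 5 + 3 + 4 + 0 + 1 + 2 + 3 + 3 + 4 + 5 + 1 + 3 + 4 + 6 + 2 + 4 + 3 = 67
distinct = 300 − 67 = 233

233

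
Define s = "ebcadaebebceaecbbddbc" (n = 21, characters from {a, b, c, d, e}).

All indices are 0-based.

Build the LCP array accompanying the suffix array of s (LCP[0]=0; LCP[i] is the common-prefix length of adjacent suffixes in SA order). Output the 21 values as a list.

[0, 1, 2, 0, 1, 2, 2, 1, 1, 0, 1, 1, 1, 0, 1, 1, 0, 1, 3, 2, 1]

rank→(start, suffix):
  0 → (3, 'adaebebceaecbbddbc')
  1 → (5, 'aebebceaecbbddbc')
  2 → (12, 'aecbbddbc')
  3 → (15, 'bbddbc')
  4 → (19, 'bc')
  5 → (1, 'bcadaebebceaecbbddbc')
  6 → (9, 'bceaecbbddbc')
  7 → (16, 'bddbc')
  8 → (7, 'bebceaecbbddbc')
  9 → (20, 'c')
  10 → (2, 'cadaebebceaecbbddbc')
  11 → (14, 'cbbddbc')
  12 → (10, 'ceaecbbddbc')
  13 → (4, 'daebebceaecbbddbc')
  14 → (18, 'dbc')
  15 → (17, 'ddbc')
  16 → (11, 'eaecbbddbc')
  17 → (0, 'ebcadaebebceaecbbddbc')
  18 → (8, 'ebceaecbbddbc')
  19 → (6, 'ebebceaecbbddbc')
  20 → (13, 'ecbbddbc')

SA = [3, 5, 12, 15, 19, 1, 9, 16, 7, 20, 2, 14, 10, 4, 18, 17, 11, 0, 8, 6, 13]
i: (SA[i-1],SA[i]) lcp shared
  1: (3,5) 1 'a'
  2: (5,12) 2 'ae'
  3: (12,15) 0 ''
  4: (15,19) 1 'b'
  5: (19,1) 2 'bc'
  6: (1,9) 2 'bc'
  7: (9,16) 1 'b'
  8: (16,7) 1 'b'
  9: (7,20) 0 ''
  10: (20,2) 1 'c'
  11: (2,14) 1 'c'
  12: (14,10) 1 'c'
  13: (10,4) 0 ''
  14: (4,18) 1 'd'
  15: (18,17) 1 'd'
  16: (17,11) 0 ''
  17: (11,0) 1 'e'
  18: (0,8) 3 'ebc'
  19: (8,6) 2 'eb'
  20: (6,13) 1 'e'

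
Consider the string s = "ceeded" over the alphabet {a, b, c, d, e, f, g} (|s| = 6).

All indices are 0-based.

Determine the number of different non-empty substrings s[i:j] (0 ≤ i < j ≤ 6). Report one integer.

rank | idx | suffix
   0 |   0 | ceeded
   1 |   5 | d
   2 |   3 | ded
   3 |   4 | ed
   4 |   2 | eded
   5 |   1 | eeded

SA = [0, 5, 3, 4, 2, 1]
[i] adj suffixes → lcp
  [1] 0/5 → 0 ('')
  [2] 5/3 → 1 ('d')
  [3] 3/4 → 0 ('')
  [4] 4/2 → 2 ('ed')
  [5] 2/1 → 1 ('e')

n(n+1)/2 = 6·7/2 = 21
Σ LCP = 0 + 0 + 1 + 0 + 2 + 1 = 4
distinct = 21 − 4 = 17

17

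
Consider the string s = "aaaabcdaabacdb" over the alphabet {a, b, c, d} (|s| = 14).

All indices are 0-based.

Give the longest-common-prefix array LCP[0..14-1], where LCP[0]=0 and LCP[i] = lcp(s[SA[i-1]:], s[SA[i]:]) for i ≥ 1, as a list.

[0, 3, 2, 3, 1, 2, 1, 0, 1, 1, 0, 2, 0, 1]

rank | idx | suffix
   0 |   0 | aaaabcdaabacdb
   1 |   1 | aaabcdaabacdb
   2 |   7 | aabacdb
   3 |   2 | aabcdaabacdb
   4 |   8 | abacdb
   5 |   3 | abcdaabacdb
   6 |  10 | acdb
   7 |  13 | b
   8 |   9 | bacdb
   9 |   4 | bcdaabacdb
  10 |   5 | cdaabacdb
  11 |  11 | cdb
  12 |   6 | daabacdb
  13 |  12 | db

SA = [0, 1, 7, 2, 8, 3, 10, 13, 9, 4, 5, 11, 6, 12]
rank  pair      lcp
   1  s[0:],s[1:]  3  'aaa'
   2  s[1:],s[7:]  2  'aa'
   3  s[7:],s[2:]  3  'aab'
   4  s[2:],s[8:]  1  'a'
   5  s[8:],s[3:]  2  'ab'
   6  s[3:],s[10:]  1  'a'
   7  s[10:],s[13:]  0  ''
   8  s[13:],s[9:]  1  'b'
   9  s[9:],s[4:]  1  'b'
  10  s[4:],s[5:]  0  ''
  11  s[5:],s[11:]  2  'cd'
  12  s[11:],s[6:]  0  ''
  13  s[6:],s[12:]  1  'd'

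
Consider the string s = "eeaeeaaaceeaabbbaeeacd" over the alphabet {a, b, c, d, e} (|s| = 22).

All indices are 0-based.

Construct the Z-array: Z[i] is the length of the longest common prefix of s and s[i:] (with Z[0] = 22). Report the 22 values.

[22, 1, 0, 3, 1, 0, 0, 0, 0, 3, 1, 0, 0, 0, 0, 0, 0, 3, 1, 0, 0, 0]

Z[0]=22
i=1: outside box; Z[1]=1 grow→box=[1,2)
i=2: outside box; Z[2]=0
i=3: outside box; Z[3]=3 grow→box=[3,6)
i=4: min(r-i=2, Z[1]=1)=1; Z[4]=1
i=5: min(r-i=1, Z[2]=0)=0; Z[5]=0
i=6: outside box; Z[6]=0
i=7: outside box; Z[7]=0
i=8: outside box; Z[8]=0
i=9: outside box; Z[9]=3 grow→box=[9,12)
i=10: min(r-i=2, Z[1]=1)=1; Z[10]=1
i=11: min(r-i=1, Z[2]=0)=0; Z[11]=0
i=12: outside box; Z[12]=0
i=13: outside box; Z[13]=0
i=14: outside box; Z[14]=0
i=15: outside box; Z[15]=0
i=16: outside box; Z[16]=0
i=17: outside box; Z[17]=3 grow→box=[17,20)
i=18: min(r-i=2, Z[1]=1)=1; Z[18]=1
i=19: min(r-i=1, Z[2]=0)=0; Z[19]=0
i=20: outside box; Z[20]=0
i=21: outside box; Z[21]=0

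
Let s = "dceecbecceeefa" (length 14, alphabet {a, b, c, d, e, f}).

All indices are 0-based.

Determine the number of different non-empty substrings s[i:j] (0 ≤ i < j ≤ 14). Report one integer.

rank | idx | suffix
   0 |  13 | a
   1 |   5 | becceeefa
   2 |   4 | cbecceeefa
   3 |   7 | cceeefa
   4 |   1 | ceecbecceeefa
   5 |   8 | ceeefa
   6 |   0 | dceecbecceeefa
   7 |   3 | ecbecceeefa
   8 |   6 | ecceeefa
   9 |   2 | eecbecceeefa
  10 |   9 | eeefa
  11 |  10 | eefa
  12 |  11 | efa
  13 |  12 | fa

SA = [13, 5, 4, 7, 1, 8, 0, 3, 6, 2, 9, 10, 11, 12]
rank  pair      lcp
   1  s[13:],s[5:]  0  ''
   2  s[5:],s[4:]  0  ''
   3  s[4:],s[7:]  1  'c'
   4  s[7:],s[1:]  1  'c'
   5  s[1:],s[8:]  3  'cee'
   6  s[8:],s[0:]  0  ''
   7  s[0:],s[3:]  0  ''
   8  s[3:],s[6:]  2  'ec'
   9  s[6:],s[2:]  1  'e'
  10  s[2:],s[9:]  2  'ee'
  11  s[9:],s[10:]  2  'ee'
  12  s[10:],s[11:]  1  'e'
  13  s[11:],s[12:]  0  ''

n(n+1)/2 = 14·15/2 = 105
Σ LCP = 0 + 0 + 0 + 1 + 1 + 3 + 0 + 0 + 2 + 1 + 2 + 2 + 1 + 0 = 13
distinct = 105 − 13 = 92

92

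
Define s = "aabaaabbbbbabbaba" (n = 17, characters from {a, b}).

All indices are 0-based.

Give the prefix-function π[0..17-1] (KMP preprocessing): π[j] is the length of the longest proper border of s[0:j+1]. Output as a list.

[0, 1, 0, 1, 2, 2, 3, 0, 0, 0, 0, 1, 0, 0, 1, 0, 1]

π[0] = 0
j=1 s[j]='a': π[1]=1 (border 'a')
j=2 s[j]='b': k: 1→0; π[2]=0 (border '')
j=3 s[j]='a': π[3]=1 (border 'a')
j=4 s[j]='a': π[4]=2 (border 'aa')
j=5 s[j]='a': k: 2→1; π[5]=2 (border 'aa')
j=6 s[j]='b': π[6]=3 (border 'aab')
j=7 s[j]='b': k: 3→0; π[7]=0 (border '')
j=8 s[j]='b': π[8]=0 (border '')
j=9 s[j]='b': π[9]=0 (border '')
j=10 s[j]='b': π[10]=0 (border '')
j=11 s[j]='a': π[11]=1 (border 'a')
j=12 s[j]='b': k: 1→0; π[12]=0 (border '')
j=13 s[j]='b': π[13]=0 (border '')
j=14 s[j]='a': π[14]=1 (border 'a')
j=15 s[j]='b': k: 1→0; π[15]=0 (border '')
j=16 s[j]='a': π[16]=1 (border 'a')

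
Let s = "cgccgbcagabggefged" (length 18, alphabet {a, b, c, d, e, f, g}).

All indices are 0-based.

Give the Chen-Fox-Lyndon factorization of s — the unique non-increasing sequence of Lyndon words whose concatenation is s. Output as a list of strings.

emit factor 1: 'cg' (i=0, period=2)
emit factor 2: 'ccg' (i=2, period=3)
emit factor 3: 'bc' (i=5, period=2)
emit factor 4: 'ag' (i=7, period=2)
emit factor 5: 'abggefged' (i=9, period=9)

["cg", "ccg", "bc", "ag", "abggefged"]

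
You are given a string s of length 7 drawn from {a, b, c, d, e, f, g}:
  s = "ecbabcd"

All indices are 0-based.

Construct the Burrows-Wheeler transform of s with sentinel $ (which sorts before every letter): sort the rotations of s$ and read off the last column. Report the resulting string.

rank  rotation  last
    0  $ecbabcd  d
    1  abcd$ecb  b
    2  babcd$ec  c
    3  bcd$ecba  a
    4  cbabcd$e  e
    5  cd$ecbab  b
    6  d$ecbabc  c
    7  ecbabcd$  $

dbcaebc$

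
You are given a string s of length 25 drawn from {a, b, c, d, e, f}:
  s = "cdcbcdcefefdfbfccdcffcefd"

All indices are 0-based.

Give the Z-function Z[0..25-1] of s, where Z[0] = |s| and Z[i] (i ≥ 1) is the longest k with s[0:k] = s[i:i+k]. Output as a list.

Z[0]=25
i=1: outside box; Z[1]=0
i=2: outside box; Z[2]=1 grow→box=[2,3)
i=3: outside box; Z[3]=0
i=4: outside box; Z[4]=3 grow→box=[4,7)
i=5: min(r-i=2, Z[1]=0)=0; Z[5]=0
i=6: min(r-i=1, Z[2]=1)=1; Z[6]=1
i=7: outside box; Z[7]=0
i=8: outside box; Z[8]=0
i=9: outside box; Z[9]=0
i=10: outside box; Z[10]=0
i=11: outside box; Z[11]=0
i=12: outside box; Z[12]=0
i=13: outside box; Z[13]=0
i=14: outside box; Z[14]=0
i=15: outside box; Z[15]=1 grow→box=[15,16)
i=16: outside box; Z[16]=3 grow→box=[16,19)
i=17: min(r-i=2, Z[1]=0)=0; Z[17]=0
i=18: min(r-i=1, Z[2]=1)=1; Z[18]=1
i=19: outside box; Z[19]=0
i=20: outside box; Z[20]=0
i=21: outside box; Z[21]=1 grow→box=[21,22)
i=22: outside box; Z[22]=0
i=23: outside box; Z[23]=0
i=24: outside box; Z[24]=0

[25, 0, 1, 0, 3, 0, 1, 0, 0, 0, 0, 0, 0, 0, 0, 1, 3, 0, 1, 0, 0, 1, 0, 0, 0]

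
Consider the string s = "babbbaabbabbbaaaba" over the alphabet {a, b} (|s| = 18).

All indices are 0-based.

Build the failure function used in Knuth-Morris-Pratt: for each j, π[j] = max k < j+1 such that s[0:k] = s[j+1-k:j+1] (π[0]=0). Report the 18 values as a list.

π[0] = 0
j=1 s[j]='a': π[1]=0 (border '')
j=2 s[j]='b': π[2]=1 (border 'b')
j=3 s[j]='b': k: 1→0; π[3]=1 (border 'b')
j=4 s[j]='b': k: 1→0; π[4]=1 (border 'b')
j=5 s[j]='a': π[5]=2 (border 'ba')
j=6 s[j]='a': k: 2→0; π[6]=0 (border '')
j=7 s[j]='b': π[7]=1 (border 'b')
j=8 s[j]='b': k: 1→0; π[8]=1 (border 'b')
j=9 s[j]='a': π[9]=2 (border 'ba')
j=10 s[j]='b': π[10]=3 (border 'bab')
j=11 s[j]='b': π[11]=4 (border 'babb')
j=12 s[j]='b': π[12]=5 (border 'babbb')
j=13 s[j]='a': π[13]=6 (border 'babbba')
j=14 s[j]='a': π[14]=7 (border 'babbbaa')
j=15 s[j]='a': k: 7→0; π[15]=0 (border '')
j=16 s[j]='b': π[16]=1 (border 'b')
j=17 s[j]='a': π[17]=2 (border 'ba')

[0, 0, 1, 1, 1, 2, 0, 1, 1, 2, 3, 4, 5, 6, 7, 0, 1, 2]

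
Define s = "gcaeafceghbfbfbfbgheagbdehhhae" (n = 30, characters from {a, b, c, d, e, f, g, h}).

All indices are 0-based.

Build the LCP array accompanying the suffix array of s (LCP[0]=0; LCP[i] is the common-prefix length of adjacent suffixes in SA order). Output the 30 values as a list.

[0, 2, 1, 1, 0, 1, 5, 3, 1, 0, 1, 0, 0, 1, 2, 1, 1, 0, 4, 2, 1, 0, 1, 1, 2, 0, 1, 1, 1, 2]

sorted suffixes:
  #0 SA[0]=28  'ae'
  #1 SA[1]=2  'aeafceghbfbfbfbgheagbdehhhae'
  #2 SA[2]=4  'afceghbfbfbfbgheagbdehhhae'
  #3 SA[3]=20  'agbdehhhae'
  #4 SA[4]=22  'bdehhhae'
  #5 SA[5]=10  'bfbfbfbgheagbdehhhae'
  #6 SA[6]=12  'bfbfbgheagbdehhhae'
  #7 SA[7]=14  'bfbgheagbdehhhae'
  #8 SA[8]=16  'bgheagbdehhhae'
  #9 SA[9]=1  'caeafceghbfbfbfbgheagbdehhhae'
  #10 SA[10]=6  'ceghbfbfbfbgheagbdehhhae'
  #11 SA[11]=23  'dehhhae'
  #12 SA[12]=29  'e'
  #13 SA[13]=3  'eafceghbfbfbfbgheagbdehhhae'
  #14 SA[14]=19  'eagbdehhhae'
  #15 SA[15]=7  'eghbfbfbfbgheagbdehhhae'
  #16 SA[16]=24  'ehhhae'
  #17 SA[17]=11  'fbfbfbgheagbdehhhae'
  #18 SA[18]=13  'fbfbgheagbdehhhae'
  #19 SA[19]=15  'fbgheagbdehhhae'
  #20 SA[20]=5  'fceghbfbfbfbgheagbdehhhae'
  #21 SA[21]=21  'gbdehhhae'
  #22 SA[22]=0  'gcaeafceghbfbfbfbgheagbdehhhae'
  #23 SA[23]=8  'ghbfbfbfbgheagbdehhhae'
  #24 SA[24]=17  'gheagbdehhhae'
  #25 SA[25]=27  'hae'
  #26 SA[26]=9  'hbfbfbfbgheagbdehhhae'
  #27 SA[27]=18  'heagbdehhhae'
  #28 SA[28]=26  'hhae'
  #29 SA[29]=25  'hhhae'

SA = [28, 2, 4, 20, 22, 10, 12, 14, 16, 1, 6, 23, 29, 3, 19, 7, 24, 11, 13, 15, 5, 21, 0, 8, 17, 27, 9, 18, 26, 25]
[i] adj suffixes → lcp
  [1] 28/2 → 2 ('ae')
  [2] 2/4 → 1 ('a')
  [3] 4/20 → 1 ('a')
  [4] 20/22 → 0 ('')
  [5] 22/10 → 1 ('b')
  [6] 10/12 → 5 ('bfbfb')
  [7] 12/14 → 3 ('bfb')
  [8] 14/16 → 1 ('b')
  [9] 16/1 → 0 ('')
  [10] 1/6 → 1 ('c')
  [11] 6/23 → 0 ('')
  [12] 23/29 → 0 ('')
  [13] 29/3 → 1 ('e')
  [14] 3/19 → 2 ('ea')
  [15] 19/7 → 1 ('e')
  [16] 7/24 → 1 ('e')
  [17] 24/11 → 0 ('')
  [18] 11/13 → 4 ('fbfb')
  [19] 13/15 → 2 ('fb')
  [20] 15/5 → 1 ('f')
  [21] 5/21 → 0 ('')
  [22] 21/0 → 1 ('g')
  [23] 0/8 → 1 ('g')
  [24] 8/17 → 2 ('gh')
  [25] 17/27 → 0 ('')
  [26] 27/9 → 1 ('h')
  [27] 9/18 → 1 ('h')
  [28] 18/26 → 1 ('h')
  [29] 26/25 → 2 ('hh')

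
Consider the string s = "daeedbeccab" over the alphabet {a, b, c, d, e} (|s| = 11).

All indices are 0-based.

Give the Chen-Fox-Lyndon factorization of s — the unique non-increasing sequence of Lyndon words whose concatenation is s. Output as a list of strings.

["d", "aeedbecc", "ab"]

emit factor 1: 'd' (i=0, period=1)
emit factor 2: 'aeedbecc' (i=1, period=8)
emit factor 3: 'ab' (i=9, period=2)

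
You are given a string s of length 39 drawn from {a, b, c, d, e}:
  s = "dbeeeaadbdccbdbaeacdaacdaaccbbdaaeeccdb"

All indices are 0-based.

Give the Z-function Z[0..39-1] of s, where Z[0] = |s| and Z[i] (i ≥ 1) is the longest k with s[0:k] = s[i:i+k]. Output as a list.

Z[0]=39
i=1: outside box; Z[1]=0
i=2: outside box; Z[2]=0
i=3: outside box; Z[3]=0
i=4: outside box; Z[4]=0
i=5: outside box; Z[5]=0
i=6: outside box; Z[6]=0
i=7: outside box; Z[7]=2 scan→box=[7,9)
i=8: min(r-i=1, Z[1]=0)=0; Z[8]=0
i=9: outside box; Z[9]=1 scan→box=[9,10)
i=10: outside box; Z[10]=0
i=11: outside box; Z[11]=0
i=12: outside box; Z[12]=0
i=13: outside box; Z[13]=2 scan→box=[13,15)
i=14: min(r-i=1, Z[1]=0)=0; Z[14]=0
i=15: outside box; Z[15]=0
i=16: outside box; Z[16]=0
i=17: outside box; Z[17]=0
i=18: outside box; Z[18]=0
i=19: outside box; Z[19]=1 scan→box=[19,20)
i=20: outside box; Z[20]=0
i=21: outside box; Z[21]=0
i=22: outside box; Z[22]=0
i=23: outside box; Z[23]=1 scan→box=[23,24)
i=24: outside box; Z[24]=0
i=25: outside box; Z[25]=0
i=26: outside box; Z[26]=0
i=27: outside box; Z[27]=0
i=28: outside box; Z[28]=0
i=29: outside box; Z[29]=0
i=30: outside box; Z[30]=1 scan→box=[30,31)
i=31: outside box; Z[31]=0
i=32: outside box; Z[32]=0
i=33: outside box; Z[33]=0
i=34: outside box; Z[34]=0
i=35: outside box; Z[35]=0
i=36: outside box; Z[36]=0
i=37: outside box; Z[37]=2 scan→box=[37,39)
i=38: min(r-i=1, Z[1]=0)=0; Z[38]=0

[39, 0, 0, 0, 0, 0, 0, 2, 0, 1, 0, 0, 0, 2, 0, 0, 0, 0, 0, 1, 0, 0, 0, 1, 0, 0, 0, 0, 0, 0, 1, 0, 0, 0, 0, 0, 0, 2, 0]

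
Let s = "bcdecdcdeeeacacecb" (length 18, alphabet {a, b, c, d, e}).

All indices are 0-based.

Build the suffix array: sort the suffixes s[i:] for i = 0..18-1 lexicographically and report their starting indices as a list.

rank→(start, suffix):
  0 → (11, 'acacecb')
  1 → (13, 'acecb')
  2 → (17, 'b')
  3 → (0, 'bcdecdcdeeeacacecb')
  4 → (12, 'cacecb')
  5 → (16, 'cb')
  6 → (4, 'cdcdeeeacacecb')
  7 → (1, 'cdecdcdeeeacacecb')
  8 → (6, 'cdeeeacacecb')
  9 → (14, 'cecb')
  10 → (5, 'dcdeeeacacecb')
  11 → (2, 'decdcdeeeacacecb')
  12 → (7, 'deeeacacecb')
  13 → (10, 'eacacecb')
  14 → (15, 'ecb')
  15 → (3, 'ecdcdeeeacacecb')
  16 → (9, 'eeacacecb')
  17 → (8, 'eeeacacecb')

[11, 13, 17, 0, 12, 16, 4, 1, 6, 14, 5, 2, 7, 10, 15, 3, 9, 8]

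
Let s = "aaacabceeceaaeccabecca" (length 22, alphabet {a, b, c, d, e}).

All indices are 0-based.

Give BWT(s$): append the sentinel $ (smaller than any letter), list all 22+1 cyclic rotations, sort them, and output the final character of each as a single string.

ac$aeccaaaacaceeebcbaec

rank  rotation                 last
    0  $aaacabceeceaaeccabecca  a
    1  a$aaacabceeceaaeccabecc  c
    2  aaacabceeceaaeccabecca$  $
    3  aacabceeceaaeccabecca$a  a
    4  aaeccabecca$aaacabceece  e
    5  abceeceaaeccabecca$aaac  c
    6  abecca$aaacabceeceaaecc  c
    7  acabceeceaaeccabecca$aa  a
    8  aeccabecca$aaacabceecea  a
    9  bceeceaaeccabecca$aaaca  a
   10  becca$aaacabceeceaaecca  a
   11  ca$aaacabceeceaaeccabec  c
   12  cabceeceaaeccabecca$aaa  a
   13  cabecca$aaacabceeceaaec  c
   14  cca$aaacabceeceaaeccabe  e
   15  ccabecca$aaacabceeceaae  e
   16  ceaaeccabecca$aaacabcee  e
   17  ceeceaaeccabecca$aaacab  b
   18  eaaeccabecca$aaacabceec  c
   19  ecca$aaacabceeceaaeccab  b
   20  eccabecca$aaacabceeceaa  a
   21  eceaaeccabecca$aaacabce  e
   22  eeceaaeccabecca$aaacabc  c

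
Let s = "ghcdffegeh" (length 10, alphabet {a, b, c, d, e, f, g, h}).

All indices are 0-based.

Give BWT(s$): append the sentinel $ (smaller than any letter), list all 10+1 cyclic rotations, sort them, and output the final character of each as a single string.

hhcfgfde$eg

rank  rotation     last
    0  $ghcdffegeh  h
    1  cdffegeh$gh  h
    2  dffegeh$ghc  c
    3  egeh$ghcdff  f
    4  eh$ghcdffeg  g
    5  fegeh$ghcdf  f
    6  ffegeh$ghcd  d
    7  geh$ghcdffe  e
    8  ghcdffegeh$  $
    9  h$ghcdffege  e
   10  hcdffegeh$g  g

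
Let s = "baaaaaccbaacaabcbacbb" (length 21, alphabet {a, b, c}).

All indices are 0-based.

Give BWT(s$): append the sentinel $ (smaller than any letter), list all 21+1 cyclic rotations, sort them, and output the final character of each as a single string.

bbaacbaaabab$cccaacbaa

rank  rotation                last
    0  $baaaaaccbaacaabcbacbb  b
    1  aaaaaccbaacaabcbacbb$b  b
    2  aaaaccbaacaabcbacbb$ba  a
    3  aaaccbaacaabcbacbb$baa  a
    4  aabcbacbb$baaaaaccbaac  c
    5  aacaabcbacbb$baaaaaccb  b
    6  aaccbaacaabcbacbb$baaa  a
    7  abcbacbb$baaaaaccbaaca  a
    8  acaabcbacbb$baaaaaccba  a
    9  acbb$baaaaaccbaacaabcb  b
   10  accbaacaabcbacbb$baaaa  a
   11  b$baaaaaccbaacaabcbacb  b
   12  baaaaaccbaacaabcbacbb$  $
   13  baacaabcbacbb$baaaaacc  c
   14  bacbb$baaaaaccbaacaabc  c
   15  bb$baaaaaccbaacaabcbac  c
   16  bcbacbb$baaaaaccbaacaa  a
   17  caabcbacbb$baaaaaccbaa  a
   18  cbaacaabcbacbb$baaaaac  c
   19  cbacbb$baaaaaccbaacaab  b
   20  cbb$baaaaaccbaacaabcba  a
   21  ccbaacaabcbacbb$baaaaa  a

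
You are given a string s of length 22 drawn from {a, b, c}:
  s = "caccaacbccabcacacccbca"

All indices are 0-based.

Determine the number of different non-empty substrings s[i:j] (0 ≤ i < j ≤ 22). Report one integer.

213

sorted suffixes:
  #0 SA[0]=21  'a'
  #1 SA[1]=4  'aacbccabcacacccbca'
  #2 SA[2]=10  'abcacacccbca'
  #3 SA[3]=13  'acacccbca'
  #4 SA[4]=5  'acbccabcacacccbca'
  #5 SA[5]=1  'accaacbccabcacacccbca'
  #6 SA[6]=15  'acccbca'
  #7 SA[7]=19  'bca'
  #8 SA[8]=11  'bcacacccbca'
  #9 SA[9]=7  'bccabcacacccbca'
  #10 SA[10]=20  'ca'
  #11 SA[11]=3  'caacbccabcacacccbca'
  #12 SA[12]=9  'cabcacacccbca'
  #13 SA[13]=12  'cacacccbca'
  #14 SA[14]=0  'caccaacbccabcacacccbca'
  #15 SA[15]=14  'cacccbca'
  #16 SA[16]=18  'cbca'
  #17 SA[17]=6  'cbccabcacacccbca'
  #18 SA[18]=2  'ccaacbccabcacacccbca'
  #19 SA[19]=8  'ccabcacacccbca'
  #20 SA[20]=17  'ccbca'
  #21 SA[21]=16  'cccbca'

SA = [21, 4, 10, 13, 5, 1, 15, 19, 11, 7, 20, 3, 9, 12, 0, 14, 18, 6, 2, 8, 17, 16]
[i] adj suffixes → lcp
  [1] 21/4 → 1 ('a')
  [2] 4/10 → 1 ('a')
  [3] 10/13 → 1 ('a')
  [4] 13/5 → 2 ('ac')
  [5] 5/1 → 2 ('ac')
  [6] 1/15 → 3 ('acc')
  [7] 15/19 → 0 ('')
  [8] 19/11 → 3 ('bca')
  [9] 11/7 → 2 ('bc')
  [10] 7/20 → 0 ('')
  [11] 20/3 → 2 ('ca')
  [12] 3/9 → 2 ('ca')
  [13] 9/12 → 2 ('ca')
  [14] 12/0 → 3 ('cac')
  [15] 0/14 → 4 ('cacc')
  [16] 14/18 → 1 ('c')
  [17] 18/6 → 3 ('cbc')
  [18] 6/2 → 1 ('c')
  [19] 2/8 → 3 ('cca')
  [20] 8/17 → 2 ('cc')
  [21] 17/16 → 2 ('cc')

n(n+1)/2 = 22·23/2 = 253
Σ LCP = 0 + 1 + 1 + 1 + 2 + 2 + 3 + 0 + 3 + 2 + 0 + 2 + 2 + 2 + 3 + 4 + 1 + 3 + 1 + 3 + 2 + 2 = 40
distinct = 253 − 40 = 213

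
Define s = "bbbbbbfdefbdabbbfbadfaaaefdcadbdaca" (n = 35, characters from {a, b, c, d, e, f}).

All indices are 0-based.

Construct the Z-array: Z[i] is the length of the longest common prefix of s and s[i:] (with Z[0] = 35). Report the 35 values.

Z[0]=35
i=1: fresh scan; Z[1]=5 extend→box=[1,6)
i=2: min(r-i=4, Z[1]=5)=4; Z[2]=4
i=3: min(r-i=3, Z[2]=4)=3; Z[3]=3
i=4: min(r-i=2, Z[3]=3)=2; Z[4]=2
i=5: min(r-i=1, Z[4]=2)=1; Z[5]=1
i=6: fresh scan; Z[6]=0
i=7: fresh scan; Z[7]=0
i=8: fresh scan; Z[8]=0
i=9: fresh scan; Z[9]=0
i=10: fresh scan; Z[10]=1 extend→box=[10,11)
i=11: fresh scan; Z[11]=0
i=12: fresh scan; Z[12]=0
i=13: fresh scan; Z[13]=3 extend→box=[13,16)
i=14: min(r-i=2, Z[1]=5)=2; Z[14]=2
i=15: min(r-i=1, Z[2]=4)=1; Z[15]=1
i=16: fresh scan; Z[16]=0
i=17: fresh scan; Z[17]=1 extend→box=[17,18)
i=18: fresh scan; Z[18]=0
i=19: fresh scan; Z[19]=0
i=20: fresh scan; Z[20]=0
i=21: fresh scan; Z[21]=0
i=22: fresh scan; Z[22]=0
i=23: fresh scan; Z[23]=0
i=24: fresh scan; Z[24]=0
i=25: fresh scan; Z[25]=0
i=26: fresh scan; Z[26]=0
i=27: fresh scan; Z[27]=0
i=28: fresh scan; Z[28]=0
i=29: fresh scan; Z[29]=0
i=30: fresh scan; Z[30]=1 extend→box=[30,31)
i=31: fresh scan; Z[31]=0
i=32: fresh scan; Z[32]=0
i=33: fresh scan; Z[33]=0
i=34: fresh scan; Z[34]=0

[35, 5, 4, 3, 2, 1, 0, 0, 0, 0, 1, 0, 0, 3, 2, 1, 0, 1, 0, 0, 0, 0, 0, 0, 0, 0, 0, 0, 0, 0, 1, 0, 0, 0, 0]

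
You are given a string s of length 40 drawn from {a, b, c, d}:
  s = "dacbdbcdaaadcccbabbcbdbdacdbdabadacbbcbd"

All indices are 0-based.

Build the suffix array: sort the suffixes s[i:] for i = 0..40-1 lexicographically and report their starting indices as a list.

[8, 9, 29, 16, 33, 1, 24, 31, 10, 15, 30, 35, 17, 36, 18, 5, 38, 27, 22, 3, 20, 14, 34, 37, 2, 19, 13, 12, 6, 25, 39, 7, 28, 32, 0, 23, 4, 26, 21, 11]

rank | idx | suffix
   0 |   8 | aaadcccbabbcbdbdacdbdabadacbbcbd
   1 |   9 | aadcccbabbcbdbdacdbdabadacbbcbd
   2 |  29 | abadacbbcbd
   3 |  16 | abbcbdbdacdbdabadacbbcbd
   4 |  33 | acbbcbd
   5 |   1 | acbdbcdaaadcccbabbcbdbdacdbdabadacbbcbd
   6 |  24 | acdbdabadacbbcbd
   7 |  31 | adacbbcbd
   8 |  10 | adcccbabbcbdbdacdbdabadacbbcbd
   9 |  15 | babbcbdbdacdbdabadacbbcbd
  10 |  30 | badacbbcbd
  11 |  35 | bbcbd
  12 |  17 | bbcbdbdacdbdabadacbbcbd
  13 |  36 | bcbd
  14 |  18 | bcbdbdacdbdabadacbbcbd
  15 |   5 | bcdaaadcccbabbcbdbdacdbdabadacbbcbd
  16 |  38 | bd
  17 |  27 | bdabadacbbcbd
  18 |  22 | bdacdbdabadacbbcbd
  19 |   3 | bdbcdaaadcccbabbcbdbdacdbdabadacbbcbd
  20 |  20 | bdbdacdbdabadacbbcbd
  21 |  14 | cbabbcbdbdacdbdabadacbbcbd
  22 |  34 | cbbcbd
  23 |  37 | cbd
  24 |   2 | cbdbcdaaadcccbabbcbdbdacdbdabadacbbcbd
  25 |  19 | cbdbdacdbdabadacbbcbd
  26 |  13 | ccbabbcbdbdacdbdabadacbbcbd
  27 |  12 | cccbabbcbdbdacdbdabadacbbcbd
  28 |   6 | cdaaadcccbabbcbdbdacdbdabadacbbcbd
  29 |  25 | cdbdabadacbbcbd
  30 |  39 | d
  31 |   7 | daaadcccbabbcbdbdacdbdabadacbbcbd
  32 |  28 | dabadacbbcbd
  33 |  32 | dacbbcbd
  34 |   0 | dacbdbcdaaadcccbabbcbdbdacdbdabadacbbcbd
  35 |  23 | dacdbdabadacbbcbd
  36 |   4 | dbcdaaadcccbabbcbdbdacdbdabadacbbcbd
  37 |  26 | dbdabadacbbcbd
  38 |  21 | dbdacdbdabadacbbcbd
  39 |  11 | dcccbabbcbdbdacdbdabadacbbcbd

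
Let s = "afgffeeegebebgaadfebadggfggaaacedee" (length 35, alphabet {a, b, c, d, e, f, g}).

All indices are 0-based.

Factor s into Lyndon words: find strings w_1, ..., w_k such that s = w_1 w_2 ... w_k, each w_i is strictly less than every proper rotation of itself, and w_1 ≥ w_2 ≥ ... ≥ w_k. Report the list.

emit factor 1: 'afgffeeegebebg' (i=0, period=14)
emit factor 2: 'aadfebadggfgg' (i=14, period=13)
emit factor 3: 'aaacedee' (i=27, period=8)

["afgffeeegebebg", "aadfebadggfgg", "aaacedee"]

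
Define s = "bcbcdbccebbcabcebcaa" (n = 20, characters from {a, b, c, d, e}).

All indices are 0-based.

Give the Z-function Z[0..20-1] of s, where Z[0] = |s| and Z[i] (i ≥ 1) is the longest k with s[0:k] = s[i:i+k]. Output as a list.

[20, 0, 2, 0, 0, 2, 0, 0, 0, 1, 2, 0, 0, 2, 0, 0, 2, 0, 0, 0]

Z[0]=20
i=1: fresh scan; Z[1]=0
i=2: fresh scan; Z[2]=2 extend→box=[2,4)
i=3: min(r-i=1, Z[1]=0)=0; Z[3]=0
i=4: fresh scan; Z[4]=0
i=5: fresh scan; Z[5]=2 extend→box=[5,7)
i=6: min(r-i=1, Z[1]=0)=0; Z[6]=0
i=7: fresh scan; Z[7]=0
i=8: fresh scan; Z[8]=0
i=9: fresh scan; Z[9]=1 extend→box=[9,10)
i=10: fresh scan; Z[10]=2 extend→box=[10,12)
i=11: min(r-i=1, Z[1]=0)=0; Z[11]=0
i=12: fresh scan; Z[12]=0
i=13: fresh scan; Z[13]=2 extend→box=[13,15)
i=14: min(r-i=1, Z[1]=0)=0; Z[14]=0
i=15: fresh scan; Z[15]=0
i=16: fresh scan; Z[16]=2 extend→box=[16,18)
i=17: min(r-i=1, Z[1]=0)=0; Z[17]=0
i=18: fresh scan; Z[18]=0
i=19: fresh scan; Z[19]=0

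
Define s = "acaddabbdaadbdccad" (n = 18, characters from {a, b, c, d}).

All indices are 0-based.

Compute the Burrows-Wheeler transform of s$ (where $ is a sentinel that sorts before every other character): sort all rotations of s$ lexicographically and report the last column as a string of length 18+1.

rank  rotation             last
    0  $acaddabbdaadbdccad  d
    1  aadbdccad$acaddabbd  d
    2  abbdaadbdccad$acadd  d
    3  acaddabbdaadbdccad$  $
    4  ad$acaddabbdaadbdcc  c
    5  adbdccad$acaddabbda  a
    6  addabbdaadbdccad$ac  c
    7  bbdaadbdccad$acadda  a
    8  bdaadbdccad$acaddab  b
    9  bdccad$acaddabbdaad  d
   10  cad$acaddabbdaadbdc  c
   11  caddabbdaadbdccad$a  a
   12  ccad$acaddabbdaadbd  d
   13  d$acaddabbdaadbdcca  a
   14  daadbdccad$acaddabb  b
   15  dabbdaadbdccad$acad  d
   16  dbdccad$acaddabbdaa  a
   17  dccad$acaddabbdaadb  b
   18  ddabbdaadbdccad$aca  a

ddd$cacabdcadabdaba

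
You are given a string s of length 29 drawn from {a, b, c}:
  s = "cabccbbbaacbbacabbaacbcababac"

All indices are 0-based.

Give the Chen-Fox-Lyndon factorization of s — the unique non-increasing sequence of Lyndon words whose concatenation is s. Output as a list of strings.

emit factor 1: 'c' (i=0, period=1)
emit factor 2: 'abccbbb' (i=1, period=7)
emit factor 3: 'aacbbacabbaacbcababac' (i=8, period=21)

["c", "abccbbb", "aacbbacabbaacbcababac"]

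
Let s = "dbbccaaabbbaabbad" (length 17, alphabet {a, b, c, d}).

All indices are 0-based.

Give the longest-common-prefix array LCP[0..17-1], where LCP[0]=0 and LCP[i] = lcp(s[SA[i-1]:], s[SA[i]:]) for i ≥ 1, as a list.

rank | idx | suffix
   0 |   5 | aaabbbaabbad
   1 |  11 | aabbad
   2 |   6 | aabbbaabbad
   3 |  12 | abbad
   4 |   7 | abbbaabbad
   5 |  15 | ad
   6 |  10 | baabbad
   7 |  14 | bad
   8 |   9 | bbaabbad
   9 |  13 | bbad
  10 |   8 | bbbaabbad
  11 |   1 | bbccaaabbbaabbad
  12 |   2 | bccaaabbbaabbad
  13 |   4 | caaabbbaabbad
  14 |   3 | ccaaabbbaabbad
  15 |  16 | d
  16 |   0 | dbbccaaabbbaabbad

SA = [5, 11, 6, 12, 7, 15, 10, 14, 9, 13, 8, 1, 2, 4, 3, 16, 0]
[i] adj suffixes → lcp
  [1] 5/11 → 2 ('aa')
  [2] 11/6 → 4 ('aabb')
  [3] 6/12 → 1 ('a')
  [4] 12/7 → 3 ('abb')
  [5] 7/15 → 1 ('a')
  [6] 15/10 → 0 ('')
  [7] 10/14 → 2 ('ba')
  [8] 14/9 → 1 ('b')
  [9] 9/13 → 3 ('bba')
  [10] 13/8 → 2 ('bb')
  [11] 8/1 → 2 ('bb')
  [12] 1/2 → 1 ('b')
  [13] 2/4 → 0 ('')
  [14] 4/3 → 1 ('c')
  [15] 3/16 → 0 ('')
  [16] 16/0 → 1 ('d')

[0, 2, 4, 1, 3, 1, 0, 2, 1, 3, 2, 2, 1, 0, 1, 0, 1]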